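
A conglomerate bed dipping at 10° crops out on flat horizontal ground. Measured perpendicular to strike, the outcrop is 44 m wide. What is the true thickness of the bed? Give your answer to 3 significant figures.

True thickness t = w · sin(dip) = 44 × sin 10°
t = 44 × 0.1736 = 7.641 m

7.64 m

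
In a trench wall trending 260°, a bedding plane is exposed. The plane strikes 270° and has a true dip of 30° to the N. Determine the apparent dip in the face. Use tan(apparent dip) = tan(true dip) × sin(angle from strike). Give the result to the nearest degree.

The strike is 270° and the section trends 260°; the acute angle between them is β = 10°.
tan(apparent dip) = tan 30° · sin 10° = 0.1003
apparent dip = arctan 0.1003 = 5.73°

6°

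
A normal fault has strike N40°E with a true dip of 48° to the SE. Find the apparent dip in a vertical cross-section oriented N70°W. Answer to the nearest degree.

The section lies 70° from the strike.
tan(apparent dip) = tan 48° · sin 70° = 1.0436
apparent dip = arctan 1.0436 = 46.22°

46°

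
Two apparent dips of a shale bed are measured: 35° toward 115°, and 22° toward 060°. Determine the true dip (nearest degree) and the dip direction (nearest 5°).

true dip 35°, dip direction 115°

The two traces are lines in the plane: v₁ = (sin 115°·cos 35°, cos 115°·cos 35°, −sin 35°), v₂ = (sin 60°·cos 22°, cos 60°·cos 22°, −sin 22°).
n = v₁ × v₂ = (0.396, -0.182, 0.622) (taken with n_z > 0).
tan δ = √(n_x²+n_y²)/n_z = 0.436/0.622, so δ = 35.0°.
Dip direction = azimuth of (n_x, n_y) = atan2(0.396, -0.182) = 115°.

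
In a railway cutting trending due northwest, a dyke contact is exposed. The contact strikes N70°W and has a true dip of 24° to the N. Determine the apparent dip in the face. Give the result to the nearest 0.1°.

10.7°

The strike is N70°W and the section trends due northwest; the acute angle between them is β = 25°.
tan(apparent dip) = tan 24° · sin 25° = 0.1882
apparent dip = arctan 0.1882 = 10.66°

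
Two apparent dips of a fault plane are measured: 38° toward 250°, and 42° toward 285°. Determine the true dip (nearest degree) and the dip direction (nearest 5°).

true dip 42°, dip direction 280°

Each apparent-dip line lies in the plane. As unit vectors (x east, y north, z up), v₁ plunges 38°→250° and v₂ plunges 42°→285°.
n = v₁ × v₂ = (-0.299, 0.054, 0.336) (taken with n_z > 0).
Dip δ = arctan(|n_h|/n_z) = arctan(0.304/0.336) = 42.1°.
Dip direction = atan2(-0.299, 0.054) = 280° (azimuth of n's horizontal projection).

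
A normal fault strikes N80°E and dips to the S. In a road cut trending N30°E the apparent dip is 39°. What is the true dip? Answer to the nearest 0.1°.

The section is 50° from the strike.
tan(true dip) = tan 39° / sin 50° = 1.0571
δ = arctan(1.0571) = 46.59°

46.6°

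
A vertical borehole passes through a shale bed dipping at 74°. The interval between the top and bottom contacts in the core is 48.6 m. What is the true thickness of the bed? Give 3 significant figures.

True thickness t = h · cos(dip) = 48.6 × cos 74°
t = 48.6 × 0.2756 = 13.396 m

13.4 m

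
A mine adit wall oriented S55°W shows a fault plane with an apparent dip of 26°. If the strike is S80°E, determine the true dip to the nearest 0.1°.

The section is 45° from the strike.
tan δ = tan α / sin β = tan 26° / sin 45° = 0.4877 / 0.7071 = 0.6898
true dip = arctan 0.6898 = 34.60°

34.6°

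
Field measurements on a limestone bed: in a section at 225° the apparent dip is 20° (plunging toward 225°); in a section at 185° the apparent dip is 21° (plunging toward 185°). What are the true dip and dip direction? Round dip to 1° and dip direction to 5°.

The two traces are lines in the plane: v₁ = (sin 225°·cos 20°, cos 225°·cos 20°, −sin 20°), v₂ = (sin 185°·cos 21°, cos 185°·cos 21°, −sin 21°).
n = v₁ × v₂ = (-0.080, -0.210, 0.564) (taken with n_z > 0).
Dip δ = arctan(|n_h|/n_z) = arctan(0.225/0.564) = 21.8°.
Dip direction = azimuth of (n_x, n_y) = atan2(-0.080, -0.210) = 201°.

true dip 22°, dip direction 200°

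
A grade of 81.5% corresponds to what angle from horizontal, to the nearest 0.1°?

tan θ = 81.5/100 = 0.8150
θ = arctan(0.8150) = 39.18°

39.2°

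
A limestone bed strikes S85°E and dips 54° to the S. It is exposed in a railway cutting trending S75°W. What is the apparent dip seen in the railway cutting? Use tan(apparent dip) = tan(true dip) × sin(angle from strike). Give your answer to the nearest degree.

The section lies 20° from the strike.
tan α = tan 54° × sin 20° = 1.3764 × 0.3420 = 0.4708
α = arctan(0.4708) = 25.21°

25°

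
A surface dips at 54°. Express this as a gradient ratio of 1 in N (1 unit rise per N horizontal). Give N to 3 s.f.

1 in 0.727

1 : N means tan θ = 1/N, so N = 1/tan 54° = 1/1.3764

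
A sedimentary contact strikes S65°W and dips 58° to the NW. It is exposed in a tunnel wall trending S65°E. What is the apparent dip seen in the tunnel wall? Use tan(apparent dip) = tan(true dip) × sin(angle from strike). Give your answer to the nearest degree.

The strike is S65°W and the section trends S65°E; the acute angle between them is β = 50°.
tan(apparent dip) = tan 58° · sin 50° = 1.2259
apparent dip = arctan 1.2259 = 50.80°

51°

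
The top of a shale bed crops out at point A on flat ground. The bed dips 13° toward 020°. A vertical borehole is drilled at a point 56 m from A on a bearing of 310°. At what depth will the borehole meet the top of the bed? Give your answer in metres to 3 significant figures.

4.42 m

The hole lies 70° from the dip direction, so the down-dip offset is 56 × cos 70° = 19.15 m.
Depth = down-dip offset × tan(dip) = 19.15 × tan 13° = 19.15 × 0.2309
Depth = 4.42 m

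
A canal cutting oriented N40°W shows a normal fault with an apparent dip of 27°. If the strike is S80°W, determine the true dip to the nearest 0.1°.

30.5°

β = acute angle between strike S80°W and section N40°W = 60°.
tan(true dip) = tan 27° / sin 60° = 0.5883
δ = arctan(0.5883) = 30.47°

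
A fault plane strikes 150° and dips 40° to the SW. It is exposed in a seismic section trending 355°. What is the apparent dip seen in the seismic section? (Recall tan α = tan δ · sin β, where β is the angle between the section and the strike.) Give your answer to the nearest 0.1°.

19.5°

The strike is 150° and the section trends 355°; the acute angle between them is β = 25°.
tan α = tan 40° × sin 25° = 0.8391 × 0.4226 = 0.3546
apparent dip = arctan 0.3546 = 19.53°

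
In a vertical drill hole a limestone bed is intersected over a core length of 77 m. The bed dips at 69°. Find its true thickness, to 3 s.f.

27.6 m

True thickness t = h · cos(dip) = 77 × cos 69°
t = 77 × 0.3584 = 27.594 m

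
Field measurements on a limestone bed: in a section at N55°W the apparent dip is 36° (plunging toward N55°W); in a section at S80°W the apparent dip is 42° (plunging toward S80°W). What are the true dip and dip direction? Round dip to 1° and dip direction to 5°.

true dip 42°, dip direction 270°

Represent each trace as a vector plunging at its apparent dip toward its trend (east-north-up frame): v₁ = (-0.663, 0.464, -0.588), v₂ = (-0.732, -0.129, -0.669).
Cross product v₁ × v₂ gives the pole to the plane: n ∝ (-0.386, -0.013, 0.425).
Dip δ = arctan(|n_h|/n_z) = arctan(0.387/0.425) = 42.3°.
Dip direction = azimuth of (n_x, n_y) = atan2(-0.386, -0.013) = 268°.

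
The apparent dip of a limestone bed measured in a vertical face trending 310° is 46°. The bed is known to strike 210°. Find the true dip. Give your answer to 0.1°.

46.4°

The section is 80° from the strike.
tan(true dip) = tan 46° / sin 80° = 1.0515
δ = arctan(1.0515) = 46.44°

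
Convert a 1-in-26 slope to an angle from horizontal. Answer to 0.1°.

tan θ = 1/26 = 0.0385
θ = arctan(0.0385) = 2.20°

2.2°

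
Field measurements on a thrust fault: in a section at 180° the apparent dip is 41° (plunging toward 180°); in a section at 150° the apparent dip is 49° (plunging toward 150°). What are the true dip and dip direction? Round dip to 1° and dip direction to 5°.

Represent each trace as a vector plunging at its apparent dip toward its trend (east-north-up frame): v₁ = (0.000, -0.755, -0.656), v₂ = (0.328, -0.568, -0.755).
The plane normal is n = v₁ × v₂ ∝ (0.197, -0.215, 0.248).
True dip = arccos(n_z / |n|) = arccos(0.6471) = 49.7°.
Dip direction = azimuth of (n_x, n_y) = atan2(0.197, -0.215) = 138°.

true dip 50°, dip direction 140°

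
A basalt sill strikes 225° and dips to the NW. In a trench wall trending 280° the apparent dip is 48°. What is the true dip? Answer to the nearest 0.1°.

The section is 55° from the strike.
tan(true dip) = tan 48° / sin 55° = 1.3558
δ = arctan(1.3558) = 53.59°

53.6°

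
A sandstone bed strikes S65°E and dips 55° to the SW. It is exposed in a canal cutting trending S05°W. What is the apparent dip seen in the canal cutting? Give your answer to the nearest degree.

53°

Angle between strike (S65°E) and section (S05°W): β = 70°.
tan α = tan 55° × sin 70° = 1.4281 × 0.9397 = 1.3420
α = arctan(1.3420) = 53.31°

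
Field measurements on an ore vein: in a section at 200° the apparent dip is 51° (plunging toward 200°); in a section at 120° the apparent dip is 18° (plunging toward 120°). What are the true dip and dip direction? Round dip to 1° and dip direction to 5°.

true dip 51°, dip direction 195°

The two traces are lines in the plane: v₁ = (sin 200°·cos 51°, cos 200°·cos 51°, −sin 51°), v₂ = (sin 120°·cos 18°, cos 120°·cos 18°, −sin 18°).
Cross product v₁ × v₂ gives the pole to the plane: n ∝ (-0.187, -0.707, 0.589).
Dip δ = arctan(|n_h|/n_z) = arctan(0.731/0.589) = 51.1°.
Dip direction = atan2(-0.187, -0.707) = 195° (azimuth of n's horizontal projection).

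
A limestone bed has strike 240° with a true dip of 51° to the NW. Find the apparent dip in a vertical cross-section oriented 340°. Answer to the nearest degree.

51°

Angle between strike (240°) and section (340°): β = 80°.
tan α = tan 51° × sin 80° = 1.2349 × 0.9848 = 1.2161
apparent dip = arctan 1.2161 = 50.57°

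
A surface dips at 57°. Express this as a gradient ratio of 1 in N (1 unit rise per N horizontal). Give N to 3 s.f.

1 : N means tan θ = 1/N, so N = 1/tan 57° = 1/1.5399

1 in 0.649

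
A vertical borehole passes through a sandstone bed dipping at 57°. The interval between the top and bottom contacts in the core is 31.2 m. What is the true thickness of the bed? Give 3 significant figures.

17.0 m

True thickness t = h · cos(dip) = 31.2 × cos 57°
t = 31.2 × 0.5446 = 16.993 m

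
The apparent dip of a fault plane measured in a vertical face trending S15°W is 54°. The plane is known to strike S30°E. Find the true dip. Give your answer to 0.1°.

β = acute angle between strike S30°E and section S15°W = 45°.
tan(true dip) = tan 54° / sin 45° = 1.9465
δ = arctan(1.9465) = 62.81°

62.8°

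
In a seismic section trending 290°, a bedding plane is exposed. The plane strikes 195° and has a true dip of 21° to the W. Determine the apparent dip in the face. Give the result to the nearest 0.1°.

The strike is 195° and the section trends 290°; the acute angle between them is β = 85°.
tan α = tan 21° × sin 85° = 0.3839 × 0.9962 = 0.3824
apparent dip = arctan 0.3824 = 20.93°

20.9°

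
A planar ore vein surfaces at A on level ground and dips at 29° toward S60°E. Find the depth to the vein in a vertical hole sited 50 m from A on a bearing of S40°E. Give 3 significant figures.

The hole lies 20° from the dip direction, so the down-dip offset is 50 × cos 20° = 46.98 m.
Depth = down-dip offset × tan(dip) = 46.98 × tan 29° = 46.98 × 0.5543
Depth = 26.04 m

26.0 m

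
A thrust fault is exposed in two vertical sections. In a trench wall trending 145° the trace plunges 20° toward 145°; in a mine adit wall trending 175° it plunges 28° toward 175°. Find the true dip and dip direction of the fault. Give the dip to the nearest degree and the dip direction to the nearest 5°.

true dip 29°, dip direction 195°

Represent each trace as a vector plunging at its apparent dip toward its trend (east-north-up frame): v₁ = (0.539, -0.770, -0.342), v₂ = (0.077, -0.880, -0.469).
n = v₁ × v₂ = (-0.061, -0.227, 0.415) (taken with n_z > 0).
tan δ = √(n_x²+n_y²)/n_z = 0.235/0.415, so δ = 29.5°.
Dip direction = azimuth of (n_x, n_y) = atan2(-0.061, -0.227) = 195°.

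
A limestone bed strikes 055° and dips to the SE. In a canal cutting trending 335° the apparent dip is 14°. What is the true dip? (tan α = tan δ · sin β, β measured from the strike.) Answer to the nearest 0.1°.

The section is 80° from the strike.
tan(true dip) = tan 14° / sin 80° = 0.2532
true dip = arctan 0.2532 = 14.21°

14.2°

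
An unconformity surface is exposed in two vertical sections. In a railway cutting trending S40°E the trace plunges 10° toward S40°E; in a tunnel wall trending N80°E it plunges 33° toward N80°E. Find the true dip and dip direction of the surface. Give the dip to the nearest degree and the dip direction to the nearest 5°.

true dip 34°, dip direction 065°

The two traces are lines in the plane: v₁ = (sin 140°·cos 10°, cos 140°·cos 10°, −sin 10°), v₂ = (sin 80°·cos 33°, cos 80°·cos 33°, −sin 33°).
n = v₁ × v₂ = (0.436, 0.201, 0.715) (taken with n_z > 0).
True dip = arccos(n_z / |n|) = arccos(0.8301) = 33.9°.
Dip direction = azimuth of (n_x, n_y) = atan2(0.436, 0.201) = 65°.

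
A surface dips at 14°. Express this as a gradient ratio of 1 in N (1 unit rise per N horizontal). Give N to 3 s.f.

1 in 4.01

1 : N means tan θ = 1/N, so N = 1/tan 14° = 1/0.2493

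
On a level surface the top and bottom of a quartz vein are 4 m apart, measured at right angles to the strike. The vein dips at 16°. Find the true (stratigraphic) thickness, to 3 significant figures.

True thickness t = w · sin(dip) = 4 × sin 16°
t = 4 × 0.2756 = 1.103 m

1.10 m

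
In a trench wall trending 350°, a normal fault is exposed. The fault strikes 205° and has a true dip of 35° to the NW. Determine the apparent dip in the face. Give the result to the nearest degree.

22°

Angle between strike (205°) and section (350°): β = 35°.
tan α = tan 35° × sin 35° = 0.7002 × 0.5736 = 0.4016
α = arctan(0.4016) = 21.88°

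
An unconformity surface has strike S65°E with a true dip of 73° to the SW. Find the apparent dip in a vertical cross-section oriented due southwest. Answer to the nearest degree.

Angle between strike (S65°E) and section (due southwest): β = 70°.
tan α = tan 73° × sin 70° = 3.2709 × 0.9397 = 3.0736
apparent dip = arctan 3.0736 = 71.98°

72°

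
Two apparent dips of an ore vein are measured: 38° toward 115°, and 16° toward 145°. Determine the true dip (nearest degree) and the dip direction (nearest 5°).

The two traces are lines in the plane: v₁ = (sin 115°·cos 38°, cos 115°·cos 38°, −sin 38°), v₂ = (sin 145°·cos 16°, cos 145°·cos 16°, −sin 16°).
The plane normal is n = v₁ × v₂ ∝ (0.393, 0.143, 0.379).
Dip δ = arctan(|n_h|/n_z) = arctan(0.418/0.379) = 47.8°.
Dip direction = azimuth of (n_x, n_y) = atan2(0.393, 0.143) = 70°.

true dip 48°, dip direction 070°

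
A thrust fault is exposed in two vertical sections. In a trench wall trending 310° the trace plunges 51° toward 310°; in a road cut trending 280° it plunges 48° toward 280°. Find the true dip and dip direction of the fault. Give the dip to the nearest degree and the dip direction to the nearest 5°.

Represent each trace as a vector plunging at its apparent dip toward its trend (east-north-up frame): v₁ = (-0.482, 0.405, -0.777), v₂ = (-0.659, 0.116, -0.743).
The plane normal is n = v₁ × v₂ ∝ (-0.210, 0.154, 0.211).
True dip = arccos(n_z / |n|) = arccos(0.6285) = 51.1°.
Dip direction = atan2(-0.210, 0.154) = 306° (azimuth of n's horizontal projection).

true dip 51°, dip direction 305°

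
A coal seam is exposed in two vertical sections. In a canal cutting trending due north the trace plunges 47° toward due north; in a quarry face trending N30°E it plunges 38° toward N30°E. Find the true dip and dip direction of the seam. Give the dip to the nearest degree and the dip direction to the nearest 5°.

Represent each trace as a vector plunging at its apparent dip toward its trend (east-north-up frame): v₁ = (0.000, 0.682, -0.731), v₂ = (0.394, 0.682, -0.616).
Cross product v₁ × v₂ gives the pole to the plane: n ∝ (-0.079, 0.288, 0.269).
tan δ = √(n_x²+n_y²)/n_z = 0.299/0.269, so δ = 48.0°.
Dip direction = azimuth of (n_x, n_y) = atan2(-0.079, 0.288) = 345°.

true dip 48°, dip direction 345°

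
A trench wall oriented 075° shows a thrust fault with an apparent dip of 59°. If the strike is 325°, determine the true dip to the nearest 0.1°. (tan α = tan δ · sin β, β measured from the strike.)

β = acute angle between strike 325° and section 075° = 70°.
tan(true dip) = tan 59° / sin 70° = 1.7711
true dip = arctan 1.7711 = 60.55°

60.5°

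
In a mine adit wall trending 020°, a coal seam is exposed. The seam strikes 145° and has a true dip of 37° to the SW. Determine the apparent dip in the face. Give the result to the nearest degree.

Angle between strike (145°) and section (020°): β = 55°.
tan α = tan 37° × sin 55° = 0.7536 × 0.8192 = 0.6173
apparent dip = arctan 0.6173 = 31.69°

32°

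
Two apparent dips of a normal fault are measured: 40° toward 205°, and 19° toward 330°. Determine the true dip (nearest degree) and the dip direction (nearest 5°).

Represent each trace as a vector plunging at its apparent dip toward its trend (east-north-up frame): v₁ = (-0.324, -0.694, -0.643), v₂ = (-0.473, 0.819, -0.326).
The plane normal is n = v₁ × v₂ ∝ (-0.752, -0.198, 0.593).
tan δ = √(n_x²+n_y²)/n_z = 0.778/0.593, so δ = 52.7°.
The horizontal component of n points toward azimuth atan2(n_x, n_y) = 255°, the dip direction.

true dip 53°, dip direction 255°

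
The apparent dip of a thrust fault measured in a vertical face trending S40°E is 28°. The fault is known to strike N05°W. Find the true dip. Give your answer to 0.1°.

The section is 35° from the strike.
tan δ = tan α / sin β = tan 28° / sin 35° = 0.5317 / 0.5736 = 0.9270
true dip = arctan 0.9270 = 42.83°

42.8°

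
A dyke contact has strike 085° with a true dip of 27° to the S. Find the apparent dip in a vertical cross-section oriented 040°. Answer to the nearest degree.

20°

The section lies 45° from the strike.
tan(apparent dip) = tan 27° · sin 45° = 0.3603
apparent dip = arctan 0.3603 = 19.81°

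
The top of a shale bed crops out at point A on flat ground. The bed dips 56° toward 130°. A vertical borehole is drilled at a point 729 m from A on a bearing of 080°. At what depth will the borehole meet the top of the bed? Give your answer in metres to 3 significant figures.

695 m

The hole lies 50° from the dip direction, so the down-dip offset is 729 × cos 50° = 468.59 m.
Depth = down-dip offset × tan(dip) = 468.59 × tan 56° = 468.59 × 1.4826
Depth = 694.72 m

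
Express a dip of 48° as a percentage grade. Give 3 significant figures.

111%

grade % = 100 × tan 48° = 100 × 1.1106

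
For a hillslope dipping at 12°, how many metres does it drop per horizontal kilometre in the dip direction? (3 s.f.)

drop per km = 1000 × tan 12° = 1000 × 0.2126

213 m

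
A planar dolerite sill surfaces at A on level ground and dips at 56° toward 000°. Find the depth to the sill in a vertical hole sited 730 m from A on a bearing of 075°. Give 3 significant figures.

280 m

The hole lies 75° from the dip direction, so the down-dip offset is 730 × cos 75° = 188.94 m.
Depth = down-dip offset × tan(dip) = 188.94 × tan 56° = 188.94 × 1.4826
Depth = 280.11 m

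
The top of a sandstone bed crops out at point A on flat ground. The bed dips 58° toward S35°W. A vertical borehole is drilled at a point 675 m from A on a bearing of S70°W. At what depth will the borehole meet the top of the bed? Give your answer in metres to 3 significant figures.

The hole lies 35° from the dip direction, so the down-dip offset is 675 × cos 35° = 552.93 m.
Depth = down-dip offset × tan(dip) = 552.93 × tan 58° = 552.93 × 1.6003
Depth = 884.87 m

885 m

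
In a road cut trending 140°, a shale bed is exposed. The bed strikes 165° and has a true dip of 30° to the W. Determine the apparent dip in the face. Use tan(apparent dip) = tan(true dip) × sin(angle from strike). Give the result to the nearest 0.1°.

The strike is 165° and the section trends 140°; the acute angle between them is β = 25°.
tan α = tan 30° × sin 25° = 0.5774 × 0.4226 = 0.2440
apparent dip = arctan 0.2440 = 13.71°

13.7°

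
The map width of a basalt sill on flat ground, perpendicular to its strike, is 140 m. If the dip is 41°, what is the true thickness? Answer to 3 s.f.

True thickness t = w · sin(dip) = 140 × sin 41°
t = 140 × 0.6561 = 91.848 m

91.8 m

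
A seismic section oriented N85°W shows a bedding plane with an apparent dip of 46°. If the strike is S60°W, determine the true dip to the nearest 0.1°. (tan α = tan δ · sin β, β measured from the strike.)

61.0°

The section is 35° from the strike.
tan δ = tan α / sin β = tan 46° / sin 35° = 1.0355 / 0.5736 = 1.8054
true dip = arctan 1.8054 = 61.02°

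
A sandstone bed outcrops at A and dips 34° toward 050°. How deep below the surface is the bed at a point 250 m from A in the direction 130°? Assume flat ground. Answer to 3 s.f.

29.3 m

The hole lies 80° from the dip direction, so the down-dip offset is 250 × cos 80° = 43.41 m.
Depth = down-dip offset × tan(dip) = 43.41 × tan 34° = 43.41 × 0.6745
Depth = 29.28 m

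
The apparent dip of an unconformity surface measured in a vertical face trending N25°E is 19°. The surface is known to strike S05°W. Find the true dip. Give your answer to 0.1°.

45.2°

β = acute angle between strike S05°W and section N25°E = 20°.
tan δ = tan α / sin β = tan 19° / sin 20° = 0.3443 / 0.3420 = 1.0067
true dip = arctan 1.0067 = 45.19°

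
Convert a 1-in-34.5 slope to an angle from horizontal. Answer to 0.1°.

tan θ = 1/34.5 = 0.0290
θ = arctan(0.0290) = 1.66°

1.7°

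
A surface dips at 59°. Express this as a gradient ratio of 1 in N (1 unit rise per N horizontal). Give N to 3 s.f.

1 : N means tan θ = 1/N, so N = 1/tan 59° = 1/1.6643

1 in 0.601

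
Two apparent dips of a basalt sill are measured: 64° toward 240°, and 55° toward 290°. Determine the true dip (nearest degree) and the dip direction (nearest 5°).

Each apparent-dip line lies in the plane. As unit vectors (x east, y north, z up), v₁ plunges 64°→240° and v₂ plunges 55°→290°.
The plane normal is n = v₁ × v₂ ∝ (-0.356, -0.173, 0.193).
True dip = arccos(n_z / |n|) = arccos(0.4375) = 64.1°.
Dip direction = atan2(-0.356, -0.173) = 244° (azimuth of n's horizontal projection).

true dip 64°, dip direction 245°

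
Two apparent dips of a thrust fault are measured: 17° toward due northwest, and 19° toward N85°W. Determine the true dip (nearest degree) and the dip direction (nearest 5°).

true dip 19°, dip direction 285°

Each apparent-dip line lies in the plane. As unit vectors (x east, y north, z up), v₁ plunges 17°→due northwest and v₂ plunges 19°→N85°W.
Cross product v₁ × v₂ gives the pole to the plane: n ∝ (-0.196, 0.055, 0.581).
tan δ = √(n_x²+n_y²)/n_z = 0.204/0.581, so δ = 19.3°.
Dip direction = atan2(-0.196, 0.055) = 286° (azimuth of n's horizontal projection).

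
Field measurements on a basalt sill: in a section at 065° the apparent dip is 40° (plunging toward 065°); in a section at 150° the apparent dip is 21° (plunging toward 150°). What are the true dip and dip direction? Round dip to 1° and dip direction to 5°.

Represent each trace as a vector plunging at its apparent dip toward its trend (east-north-up frame): v₁ = (0.694, 0.324, -0.643), v₂ = (0.467, -0.809, -0.358).
The plane normal is n = v₁ × v₂ ∝ (0.636, 0.051, 0.712).
True dip = arccos(n_z / |n|) = arccos(0.7451) = 41.8°.
The horizontal component of n points toward azimuth atan2(n_x, n_y) = 85°, the dip direction.

true dip 42°, dip direction 085°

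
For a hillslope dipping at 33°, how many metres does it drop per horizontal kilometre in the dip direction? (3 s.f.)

649 m

drop per km = 1000 × tan 33° = 1000 × 0.6494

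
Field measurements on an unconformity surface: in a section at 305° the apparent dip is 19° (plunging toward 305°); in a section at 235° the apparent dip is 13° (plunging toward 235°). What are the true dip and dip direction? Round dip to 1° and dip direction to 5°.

Represent each trace as a vector plunging at its apparent dip toward its trend (east-north-up frame): v₁ = (-0.775, 0.542, -0.326), v₂ = (-0.798, -0.559, -0.225).
Cross product v₁ × v₂ gives the pole to the plane: n ∝ (-0.304, 0.086, 0.866).
tan δ = √(n_x²+n_y²)/n_z = 0.316/0.866, so δ = 20.0°.
Dip direction = azimuth of (n_x, n_y) = atan2(-0.304, 0.086) = 286°.

true dip 20°, dip direction 285°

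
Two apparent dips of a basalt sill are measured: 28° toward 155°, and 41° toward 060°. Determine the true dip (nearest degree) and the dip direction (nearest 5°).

true dip 47°, dip direction 095°

Represent each trace as a vector plunging at its apparent dip toward its trend (east-north-up frame): v₁ = (0.373, -0.800, -0.469), v₂ = (0.654, 0.377, -0.656).
The plane normal is n = v₁ × v₂ ∝ (0.702, -0.062, 0.664).
True dip = arccos(n_z / |n|) = arccos(0.6856) = 46.7°.
Dip direction = azimuth of (n_x, n_y) = atan2(0.702, -0.062) = 95°.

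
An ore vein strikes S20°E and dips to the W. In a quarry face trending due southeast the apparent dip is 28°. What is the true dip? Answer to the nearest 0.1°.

β = acute angle between strike S20°E and section due southeast = 25°.
tan δ = tan α / sin β = tan 28° / sin 25° = 0.5317 / 0.4226 = 1.2581
true dip = arctan 1.2581 = 51.52°

51.5°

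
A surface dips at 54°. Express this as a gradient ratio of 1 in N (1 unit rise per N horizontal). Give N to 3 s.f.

1 in 0.727

1 : N means tan θ = 1/N, so N = 1/tan 54° = 1/1.3764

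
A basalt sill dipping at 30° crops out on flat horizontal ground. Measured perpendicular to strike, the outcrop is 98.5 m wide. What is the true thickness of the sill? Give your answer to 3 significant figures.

True thickness t = w · sin(dip) = 98.5 × sin 30°
t = 98.5 × 0.5000 = 49.250 m

49.2 m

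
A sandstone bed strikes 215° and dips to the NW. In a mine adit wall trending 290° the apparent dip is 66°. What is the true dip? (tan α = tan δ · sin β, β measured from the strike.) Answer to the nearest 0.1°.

66.7°

β = acute angle between strike 215° and section 290° = 75°.
tan(true dip) = tan 66° / sin 75° = 2.3253
δ = arctan(2.3253) = 66.73°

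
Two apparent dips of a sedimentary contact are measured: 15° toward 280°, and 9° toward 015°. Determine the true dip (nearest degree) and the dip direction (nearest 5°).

Represent each trace as a vector plunging at its apparent dip toward its trend (east-north-up frame): v₁ = (-0.951, 0.168, -0.259), v₂ = (0.256, 0.954, -0.156).
n = v₁ × v₂ = (-0.221, 0.215, 0.950) (taken with n_z > 0).
tan δ = √(n_x²+n_y²)/n_z = 0.308/0.950, so δ = 18.0°.
Dip direction = atan2(-0.221, 0.215) = 314° (azimuth of n's horizontal projection).

true dip 18°, dip direction 315°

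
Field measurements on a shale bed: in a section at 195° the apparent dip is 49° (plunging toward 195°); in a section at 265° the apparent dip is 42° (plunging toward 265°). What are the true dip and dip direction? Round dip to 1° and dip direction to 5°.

true dip 52°, dip direction 220°

The two traces are lines in the plane: v₁ = (sin 195°·cos 49°, cos 195°·cos 49°, −sin 49°), v₂ = (sin 265°·cos 42°, cos 265°·cos 42°, −sin 42°).
The plane normal is n = v₁ × v₂ ∝ (-0.375, -0.445, 0.458).
tan δ = √(n_x²+n_y²)/n_z = 0.582/0.458, so δ = 51.8°.
Dip direction = azimuth of (n_x, n_y) = atan2(-0.375, -0.445) = 220°.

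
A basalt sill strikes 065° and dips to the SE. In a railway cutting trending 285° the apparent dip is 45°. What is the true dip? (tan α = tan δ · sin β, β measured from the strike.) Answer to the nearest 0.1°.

β = acute angle between strike 065° and section 285° = 40°.
tan δ = tan α / sin β = tan 45° / sin 40° = 1.0000 / 0.6428 = 1.5557
δ = arctan(1.5557) = 57.27°

57.3°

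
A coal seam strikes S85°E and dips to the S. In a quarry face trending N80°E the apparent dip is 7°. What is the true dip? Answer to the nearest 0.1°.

25.4°

The section is 15° from the strike.
tan(true dip) = tan 7° / sin 15° = 0.4744
δ = arctan(0.4744) = 25.38°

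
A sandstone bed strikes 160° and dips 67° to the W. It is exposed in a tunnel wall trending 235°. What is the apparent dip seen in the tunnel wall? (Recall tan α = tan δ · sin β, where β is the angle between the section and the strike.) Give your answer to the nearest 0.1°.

66.3°

The strike is 160° and the section trends 235°; the acute angle between them is β = 75°.
tan(apparent dip) = tan 67° · sin 75° = 2.2756
apparent dip = arctan 2.2756 = 66.28°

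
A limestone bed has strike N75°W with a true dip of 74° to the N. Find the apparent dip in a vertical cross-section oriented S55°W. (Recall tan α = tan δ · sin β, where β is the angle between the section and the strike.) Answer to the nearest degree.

The section lies 50° from the strike.
tan(apparent dip) = tan 74° · sin 50° = 2.6715
α = arctan(2.6715) = 69.48°

69°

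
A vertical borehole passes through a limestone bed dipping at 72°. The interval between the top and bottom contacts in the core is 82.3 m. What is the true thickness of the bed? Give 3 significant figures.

25.4 m

True thickness t = h · cos(dip) = 82.3 × cos 72°
t = 82.3 × 0.3090 = 25.432 m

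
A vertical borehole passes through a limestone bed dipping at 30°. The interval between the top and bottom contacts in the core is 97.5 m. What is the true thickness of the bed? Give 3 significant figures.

True thickness t = h · cos(dip) = 97.5 × cos 30°
t = 97.5 × 0.8660 = 84.437 m

84.4 m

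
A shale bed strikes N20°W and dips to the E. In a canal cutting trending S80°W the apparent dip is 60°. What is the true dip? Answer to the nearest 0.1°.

β = acute angle between strike N20°W and section S80°W = 80°.
tan δ = tan α / sin β = tan 60° / sin 80° = 1.7321 / 0.9848 = 1.7588
δ = arctan(1.7588) = 60.38°

60.4°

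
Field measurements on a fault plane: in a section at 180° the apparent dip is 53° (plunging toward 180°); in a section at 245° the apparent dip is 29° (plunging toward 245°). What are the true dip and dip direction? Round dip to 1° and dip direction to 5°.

Each apparent-dip line lies in the plane. As unit vectors (x east, y north, z up), v₁ plunges 53°→180° and v₂ plunges 29°→245°.
Cross product v₁ × v₂ gives the pole to the plane: n ∝ (0.003, -0.633, 0.477).
tan δ = √(n_x²+n_y²)/n_z = 0.633/0.477, so δ = 53.0°.
Dip direction = atan2(0.003, -0.633) = 180° (azimuth of n's horizontal projection).

true dip 53°, dip direction 180°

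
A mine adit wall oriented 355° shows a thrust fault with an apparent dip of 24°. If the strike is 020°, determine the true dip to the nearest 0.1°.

46.5°

β = acute angle between strike 020° and section 355° = 25°.
tan(true dip) = tan 24° / sin 25° = 1.0535
δ = arctan(1.0535) = 46.49°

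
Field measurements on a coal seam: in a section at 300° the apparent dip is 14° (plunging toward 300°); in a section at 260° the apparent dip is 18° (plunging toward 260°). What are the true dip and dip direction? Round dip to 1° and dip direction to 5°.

true dip 18°, dip direction 260°

The two traces are lines in the plane: v₁ = (sin 300°·cos 14°, cos 300°·cos 14°, −sin 14°), v₂ = (sin 260°·cos 18°, cos 260°·cos 18°, −sin 18°).
Cross product v₁ × v₂ gives the pole to the plane: n ∝ (-0.190, -0.033, 0.593).
True dip = arccos(n_z / |n|) = arccos(0.9511) = 18.0°.
Dip direction = azimuth of (n_x, n_y) = atan2(-0.190, -0.033) = 260°.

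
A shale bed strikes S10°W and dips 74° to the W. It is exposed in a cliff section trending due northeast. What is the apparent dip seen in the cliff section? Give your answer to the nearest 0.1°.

63.4°

The strike is S10°W and the section trends due northeast; the acute angle between them is β = 35°.
tan α = tan 74° × sin 35° = 3.4874 × 0.5736 = 2.0003
apparent dip = arctan 2.0003 = 63.44°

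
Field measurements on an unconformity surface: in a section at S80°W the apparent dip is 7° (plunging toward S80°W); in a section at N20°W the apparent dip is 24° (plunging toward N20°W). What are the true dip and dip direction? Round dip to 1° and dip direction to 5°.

Each apparent-dip line lies in the plane. As unit vectors (x east, y north, z up), v₁ plunges 7°→S80°W and v₂ plunges 24°→N20°W.
Cross product v₁ × v₂ gives the pole to the plane: n ∝ (-0.175, 0.359, 0.893).
Dip δ = arctan(|n_h|/n_z) = arctan(0.400/0.893) = 24.1°.
Dip direction = azimuth of (n_x, n_y) = atan2(-0.175, 0.359) = 334°.

true dip 24°, dip direction 335°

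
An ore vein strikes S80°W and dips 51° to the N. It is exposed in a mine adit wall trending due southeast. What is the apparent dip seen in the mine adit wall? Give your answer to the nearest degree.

The section lies 55° from the strike.
tan(apparent dip) = tan 51° · sin 55° = 1.0116
α = arctan(1.0116) = 45.33°

45°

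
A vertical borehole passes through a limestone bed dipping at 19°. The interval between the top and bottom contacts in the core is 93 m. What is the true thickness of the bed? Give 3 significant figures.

87.9 m

True thickness t = h · cos(dip) = 93 × cos 19°
t = 93 × 0.9455 = 87.933 m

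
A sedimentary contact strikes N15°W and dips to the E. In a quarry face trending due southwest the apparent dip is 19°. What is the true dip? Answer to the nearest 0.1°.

21.7°

The section is 60° from the strike.
tan δ = tan α / sin β = tan 19° / sin 60° = 0.3443 / 0.8660 = 0.3976
true dip = arctan 0.3976 = 21.68°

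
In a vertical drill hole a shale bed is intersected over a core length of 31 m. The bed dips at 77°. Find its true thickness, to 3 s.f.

True thickness t = h · cos(dip) = 31 × cos 77°
t = 31 × 0.2250 = 6.973 m

6.97 m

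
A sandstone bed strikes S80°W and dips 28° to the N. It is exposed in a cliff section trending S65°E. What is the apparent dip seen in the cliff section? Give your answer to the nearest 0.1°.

Angle between strike (S80°W) and section (S65°E): β = 35°.
tan α = tan 28° × sin 35° = 0.5317 × 0.5736 = 0.3050
α = arctan(0.3050) = 16.96°

17.0°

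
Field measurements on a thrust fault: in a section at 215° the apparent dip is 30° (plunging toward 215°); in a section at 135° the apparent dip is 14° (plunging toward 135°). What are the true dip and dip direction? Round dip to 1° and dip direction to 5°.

true dip 31°, dip direction 200°

Represent each trace as a vector plunging at its apparent dip toward its trend (east-north-up frame): v₁ = (-0.497, -0.709, -0.500), v₂ = (0.686, -0.686, -0.242).
n = v₁ × v₂ = (-0.171, -0.463, 0.828) (taken with n_z > 0).
tan δ = √(n_x²+n_y²)/n_z = 0.494/0.828, so δ = 30.8°.
Dip direction = azimuth of (n_x, n_y) = atan2(-0.171, -0.463) = 200°.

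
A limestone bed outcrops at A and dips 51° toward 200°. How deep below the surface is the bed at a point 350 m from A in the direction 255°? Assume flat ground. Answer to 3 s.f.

248 m

The hole lies 55° from the dip direction, so the down-dip offset is 350 × cos 55° = 200.75 m.
Depth = down-dip offset × tan(dip) = 200.75 × tan 51° = 200.75 × 1.2349
Depth = 247.91 m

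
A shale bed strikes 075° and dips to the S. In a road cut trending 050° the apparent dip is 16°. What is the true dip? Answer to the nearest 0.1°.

β = acute angle between strike 075° and section 050° = 25°.
tan(true dip) = tan 16° / sin 25° = 0.6785
true dip = arctan 0.6785 = 34.16°

34.2°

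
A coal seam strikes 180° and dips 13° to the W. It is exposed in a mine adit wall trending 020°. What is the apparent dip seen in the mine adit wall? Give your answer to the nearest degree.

5°

The section lies 20° from the strike.
tan α = tan 13° × sin 20° = 0.2309 × 0.3420 = 0.0790
α = arctan(0.0790) = 4.51°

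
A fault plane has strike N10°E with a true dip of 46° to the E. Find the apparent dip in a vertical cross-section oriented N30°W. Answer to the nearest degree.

34°

Angle between strike (N10°E) and section (N30°W): β = 40°.
tan(apparent dip) = tan 46° · sin 40° = 0.6656
α = arctan(0.6656) = 33.65°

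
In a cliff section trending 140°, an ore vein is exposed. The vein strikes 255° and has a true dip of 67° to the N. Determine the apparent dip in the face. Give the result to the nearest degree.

The strike is 255° and the section trends 140°; the acute angle between them is β = 65°.
tan(apparent dip) = tan 67° · sin 65° = 2.1351
apparent dip = arctan 2.1351 = 64.90°

65°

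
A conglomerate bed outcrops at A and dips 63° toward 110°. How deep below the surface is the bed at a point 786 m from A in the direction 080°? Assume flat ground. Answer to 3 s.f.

1340 m

The hole lies 30° from the dip direction, so the down-dip offset is 786 × cos 30° = 680.70 m.
Depth = down-dip offset × tan(dip) = 680.70 × tan 63° = 680.70 × 1.9626
Depth = 1335.94 m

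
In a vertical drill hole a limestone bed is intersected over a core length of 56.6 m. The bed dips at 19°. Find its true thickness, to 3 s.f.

True thickness t = h · cos(dip) = 56.6 × cos 19°
t = 56.6 × 0.9455 = 53.516 m

53.5 m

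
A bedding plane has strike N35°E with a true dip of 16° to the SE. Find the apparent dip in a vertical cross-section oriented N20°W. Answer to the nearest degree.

13°

The section lies 55° from the strike.
tan α = tan 16° × sin 55° = 0.2867 × 0.8192 = 0.2349
apparent dip = arctan 0.2349 = 13.22°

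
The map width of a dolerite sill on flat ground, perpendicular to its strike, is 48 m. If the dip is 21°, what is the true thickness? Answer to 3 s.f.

17.2 m

True thickness t = w · sin(dip) = 48 × sin 21°
t = 48 × 0.3584 = 17.202 m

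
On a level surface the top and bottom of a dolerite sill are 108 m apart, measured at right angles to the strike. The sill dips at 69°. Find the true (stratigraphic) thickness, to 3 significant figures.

True thickness t = w · sin(dip) = 108 × sin 69°
t = 108 × 0.9336 = 100.827 m

101 m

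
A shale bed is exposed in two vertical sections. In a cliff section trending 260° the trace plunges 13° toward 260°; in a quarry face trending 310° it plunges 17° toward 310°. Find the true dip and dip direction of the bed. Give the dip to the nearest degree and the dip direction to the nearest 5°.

Represent each trace as a vector plunging at its apparent dip toward its trend (east-north-up frame): v₁ = (-0.960, -0.169, -0.225), v₂ = (-0.733, 0.615, -0.292).
n = v₁ × v₂ = (-0.188, 0.116, 0.714) (taken with n_z > 0).
True dip = arccos(n_z / |n|) = arccos(0.9554) = 17.2°.
The horizontal component of n points toward azimuth atan2(n_x, n_y) = 302°, the dip direction.

true dip 17°, dip direction 300°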